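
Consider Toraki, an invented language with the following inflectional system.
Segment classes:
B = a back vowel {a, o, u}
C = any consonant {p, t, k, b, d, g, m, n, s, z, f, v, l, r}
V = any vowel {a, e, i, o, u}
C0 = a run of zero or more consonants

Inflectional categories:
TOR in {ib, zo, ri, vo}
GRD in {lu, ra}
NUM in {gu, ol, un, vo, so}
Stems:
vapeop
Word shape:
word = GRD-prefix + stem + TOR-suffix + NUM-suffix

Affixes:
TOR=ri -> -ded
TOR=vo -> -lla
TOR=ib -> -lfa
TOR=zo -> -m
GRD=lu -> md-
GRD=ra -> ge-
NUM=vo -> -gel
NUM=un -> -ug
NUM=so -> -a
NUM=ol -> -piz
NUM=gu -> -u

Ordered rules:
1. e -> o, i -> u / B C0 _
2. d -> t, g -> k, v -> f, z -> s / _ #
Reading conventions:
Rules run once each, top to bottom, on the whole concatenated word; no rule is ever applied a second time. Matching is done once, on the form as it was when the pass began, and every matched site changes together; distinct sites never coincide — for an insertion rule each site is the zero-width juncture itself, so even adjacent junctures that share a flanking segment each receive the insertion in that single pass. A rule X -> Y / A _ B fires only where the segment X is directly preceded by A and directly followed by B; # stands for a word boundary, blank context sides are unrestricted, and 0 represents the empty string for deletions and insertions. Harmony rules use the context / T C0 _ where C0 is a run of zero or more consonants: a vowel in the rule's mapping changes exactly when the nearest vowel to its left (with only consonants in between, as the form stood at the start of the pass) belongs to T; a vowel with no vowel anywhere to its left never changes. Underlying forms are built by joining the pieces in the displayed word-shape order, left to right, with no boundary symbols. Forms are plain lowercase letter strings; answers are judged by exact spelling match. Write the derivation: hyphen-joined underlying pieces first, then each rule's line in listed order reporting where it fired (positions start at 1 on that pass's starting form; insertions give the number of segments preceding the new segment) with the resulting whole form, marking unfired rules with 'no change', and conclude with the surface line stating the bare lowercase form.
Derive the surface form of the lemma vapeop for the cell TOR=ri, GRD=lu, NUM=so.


underlying: md-vapeop-ded-a
1. e -> o, i -> u / B C0 _: fires at position(s) 6, 10: mdvapoopdoda
2. d -> t, g -> k, v -> f, z -> s / _ #: no change
surface: mdvapoopdoda


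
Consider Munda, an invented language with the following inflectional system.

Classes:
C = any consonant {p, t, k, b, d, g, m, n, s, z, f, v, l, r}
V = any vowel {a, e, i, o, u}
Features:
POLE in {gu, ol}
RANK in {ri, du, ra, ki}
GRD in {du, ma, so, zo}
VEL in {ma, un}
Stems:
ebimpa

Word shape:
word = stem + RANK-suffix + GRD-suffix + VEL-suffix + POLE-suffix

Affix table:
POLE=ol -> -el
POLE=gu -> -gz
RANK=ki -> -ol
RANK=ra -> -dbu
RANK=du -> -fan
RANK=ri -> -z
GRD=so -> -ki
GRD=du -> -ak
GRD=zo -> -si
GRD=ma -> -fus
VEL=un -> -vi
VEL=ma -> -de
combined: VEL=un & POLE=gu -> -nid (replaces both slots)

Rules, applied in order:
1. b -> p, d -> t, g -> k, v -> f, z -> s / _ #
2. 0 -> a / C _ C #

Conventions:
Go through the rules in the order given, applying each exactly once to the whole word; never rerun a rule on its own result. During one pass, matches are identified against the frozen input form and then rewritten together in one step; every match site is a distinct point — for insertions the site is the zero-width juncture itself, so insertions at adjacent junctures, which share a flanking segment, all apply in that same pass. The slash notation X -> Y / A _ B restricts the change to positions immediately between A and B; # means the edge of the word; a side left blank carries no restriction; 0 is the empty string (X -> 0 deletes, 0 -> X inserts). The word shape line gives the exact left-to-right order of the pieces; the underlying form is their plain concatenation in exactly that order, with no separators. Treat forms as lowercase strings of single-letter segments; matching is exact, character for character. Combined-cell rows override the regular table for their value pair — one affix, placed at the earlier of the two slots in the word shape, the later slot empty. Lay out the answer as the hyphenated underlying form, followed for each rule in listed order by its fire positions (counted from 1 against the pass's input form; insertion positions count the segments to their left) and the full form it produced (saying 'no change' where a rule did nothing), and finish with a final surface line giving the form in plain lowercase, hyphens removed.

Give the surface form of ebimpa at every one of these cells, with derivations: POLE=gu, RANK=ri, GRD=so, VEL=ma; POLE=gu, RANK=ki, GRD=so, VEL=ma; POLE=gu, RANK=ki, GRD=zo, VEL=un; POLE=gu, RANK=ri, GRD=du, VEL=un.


cell POLE=gu, RANK=ri, GRD=so, VEL=ma:
underlying: ebimpa-z-ki-de-gz
1. b -> p, d -> t, g -> k, v -> f, z -> s / _ #: fires at position(s) 13: ebimpazkidegs
2. 0 -> a / C _ C #: inserts after position(s) 12: ebimpazkidegas
surface: ebimpazkidegas

cell POLE=gu, RANK=ki, GRD=so, VEL=ma:
underlying: ebimpa-ol-ki-de-gz
1. b -> p, d -> t, g -> k, v -> f, z -> s / _ #: fires at position(s) 14: ebimpaolkidegs
2. 0 -> a / C _ C #: inserts after position(s) 13: ebimpaolkidegas
surface: ebimpaolkidegas

cell POLE=gu, RANK=ki, GRD=zo, VEL=un:
underlying: ebimpa-ol-si-nid
1. b -> p, d -> t, g -> k, v -> f, z -> s / _ #: fires at position(s) 13: ebimpaolsinit
2. 0 -> a / C _ C #: no change
surface: ebimpaolsinit

cell POLE=gu, RANK=ri, GRD=du, VEL=un:
underlying: ebimpa-z-ak-nid
1. b -> p, d -> t, g -> k, v -> f, z -> s / _ #: fires at position(s) 12: ebimpazaknit
2. 0 -> a / C _ C #: no change
surface: ebimpazaknit


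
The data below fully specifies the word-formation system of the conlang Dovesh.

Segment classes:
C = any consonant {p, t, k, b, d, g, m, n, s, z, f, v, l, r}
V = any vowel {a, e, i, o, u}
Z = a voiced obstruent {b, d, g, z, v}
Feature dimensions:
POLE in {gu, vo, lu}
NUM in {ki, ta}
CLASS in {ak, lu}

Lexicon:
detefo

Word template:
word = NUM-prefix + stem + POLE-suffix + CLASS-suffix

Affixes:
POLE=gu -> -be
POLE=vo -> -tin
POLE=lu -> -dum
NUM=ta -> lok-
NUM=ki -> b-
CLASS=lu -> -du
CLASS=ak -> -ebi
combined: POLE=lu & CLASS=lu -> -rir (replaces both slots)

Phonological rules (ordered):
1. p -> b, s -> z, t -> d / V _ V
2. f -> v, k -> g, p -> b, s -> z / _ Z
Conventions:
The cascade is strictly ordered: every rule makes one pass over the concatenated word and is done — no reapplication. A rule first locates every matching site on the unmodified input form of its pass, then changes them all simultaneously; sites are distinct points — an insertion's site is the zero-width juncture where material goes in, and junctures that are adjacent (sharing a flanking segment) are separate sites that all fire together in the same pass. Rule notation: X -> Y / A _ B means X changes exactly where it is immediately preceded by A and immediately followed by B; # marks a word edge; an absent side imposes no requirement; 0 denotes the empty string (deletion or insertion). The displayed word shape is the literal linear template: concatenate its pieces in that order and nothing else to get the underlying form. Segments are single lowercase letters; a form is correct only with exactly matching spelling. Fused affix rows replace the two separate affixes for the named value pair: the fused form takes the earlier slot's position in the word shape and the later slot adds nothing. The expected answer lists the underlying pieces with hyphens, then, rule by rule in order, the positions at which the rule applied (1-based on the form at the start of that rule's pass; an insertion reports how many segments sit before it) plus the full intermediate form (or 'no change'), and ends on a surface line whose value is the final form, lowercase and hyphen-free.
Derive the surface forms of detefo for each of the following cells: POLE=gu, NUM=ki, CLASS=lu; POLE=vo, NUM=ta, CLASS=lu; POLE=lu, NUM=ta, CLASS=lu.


cell POLE=gu, NUM=ki, CLASS=lu:
underlying: b-detefo-be-du
1. p -> b, s -> z, t -> d / V _ V: fires at position(s) 4: bdedefobedu
2. f -> v, k -> g, p -> b, s -> z / _ Z: no change
surface: bdedefobedu

cell POLE=vo, NUM=ta, CLASS=lu:
underlying: lok-detefo-tin-du
1. p -> b, s -> z, t -> d / V _ V: fires at position(s) 6, 10: lokdedefodindu
2. f -> v, k -> g, p -> b, s -> z / _ Z: fires at position(s) 3: logdedefodindu
surface: logdedefodindu

cell POLE=lu, NUM=ta, CLASS=lu:
underlying: lok-detefo-rir
1. p -> b, s -> z, t -> d / V _ V: fires at position(s) 6: lokdedeforir
2. f -> v, k -> g, p -> b, s -> z / _ Z: fires at position(s) 3: logdedeforir
surface: logdedeforir


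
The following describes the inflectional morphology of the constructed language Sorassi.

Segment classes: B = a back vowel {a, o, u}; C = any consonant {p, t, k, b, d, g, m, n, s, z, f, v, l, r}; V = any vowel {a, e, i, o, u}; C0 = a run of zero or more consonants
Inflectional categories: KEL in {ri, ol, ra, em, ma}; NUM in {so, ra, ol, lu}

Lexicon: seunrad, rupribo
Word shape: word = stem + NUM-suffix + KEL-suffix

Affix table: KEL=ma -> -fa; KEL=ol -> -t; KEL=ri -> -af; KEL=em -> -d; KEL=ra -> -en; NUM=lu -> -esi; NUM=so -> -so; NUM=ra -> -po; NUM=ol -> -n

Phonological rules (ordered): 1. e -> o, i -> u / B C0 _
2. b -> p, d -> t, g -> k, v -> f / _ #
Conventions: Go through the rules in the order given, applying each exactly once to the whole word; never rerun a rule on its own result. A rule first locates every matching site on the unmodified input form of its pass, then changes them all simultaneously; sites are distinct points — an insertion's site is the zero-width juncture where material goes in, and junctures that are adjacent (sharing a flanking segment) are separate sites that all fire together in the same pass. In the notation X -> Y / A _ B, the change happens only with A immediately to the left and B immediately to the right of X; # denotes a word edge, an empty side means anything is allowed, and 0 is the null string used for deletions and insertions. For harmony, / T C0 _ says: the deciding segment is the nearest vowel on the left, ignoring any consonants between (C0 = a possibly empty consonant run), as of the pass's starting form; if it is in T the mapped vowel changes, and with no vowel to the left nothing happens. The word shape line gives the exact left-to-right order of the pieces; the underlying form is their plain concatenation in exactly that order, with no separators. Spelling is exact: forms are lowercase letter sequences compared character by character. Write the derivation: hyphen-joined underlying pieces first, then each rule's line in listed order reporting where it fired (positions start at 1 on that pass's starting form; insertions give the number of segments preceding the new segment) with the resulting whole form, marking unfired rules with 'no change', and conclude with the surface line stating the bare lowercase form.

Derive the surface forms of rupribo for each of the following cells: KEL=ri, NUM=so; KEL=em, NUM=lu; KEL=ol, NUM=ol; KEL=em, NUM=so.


cell KEL=ri, NUM=so:
underlying: rupribo-so-af
1. e -> o, i -> u / B C0 _: fires at position(s) 5: ruprubosoaf
2. b -> p, d -> t, g -> k, v -> f / _ #: no change
surface: ruprubosoaf

cell KEL=em, NUM=lu:
underlying: rupribo-esi-d
1. e -> o, i -> u / B C0 _: fires at position(s) 5, 8: rupruboosid
2. b -> p, d -> t, g -> k, v -> f / _ #: fires at position(s) 11: rupruboosit
surface: rupruboosit

cell KEL=ol, NUM=ol:
underlying: rupribo-n-t
1. e -> o, i -> u / B C0 _: fires at position(s) 5: ruprubont
2. b -> p, d -> t, g -> k, v -> f / _ #: no change
surface: ruprubont

cell KEL=em, NUM=so:
underlying: rupribo-so-d
1. e -> o, i -> u / B C0 _: fires at position(s) 5: ruprubosod
2. b -> p, d -> t, g -> k, v -> f / _ #: fires at position(s) 10: ruprubosot
surface: ruprubosot


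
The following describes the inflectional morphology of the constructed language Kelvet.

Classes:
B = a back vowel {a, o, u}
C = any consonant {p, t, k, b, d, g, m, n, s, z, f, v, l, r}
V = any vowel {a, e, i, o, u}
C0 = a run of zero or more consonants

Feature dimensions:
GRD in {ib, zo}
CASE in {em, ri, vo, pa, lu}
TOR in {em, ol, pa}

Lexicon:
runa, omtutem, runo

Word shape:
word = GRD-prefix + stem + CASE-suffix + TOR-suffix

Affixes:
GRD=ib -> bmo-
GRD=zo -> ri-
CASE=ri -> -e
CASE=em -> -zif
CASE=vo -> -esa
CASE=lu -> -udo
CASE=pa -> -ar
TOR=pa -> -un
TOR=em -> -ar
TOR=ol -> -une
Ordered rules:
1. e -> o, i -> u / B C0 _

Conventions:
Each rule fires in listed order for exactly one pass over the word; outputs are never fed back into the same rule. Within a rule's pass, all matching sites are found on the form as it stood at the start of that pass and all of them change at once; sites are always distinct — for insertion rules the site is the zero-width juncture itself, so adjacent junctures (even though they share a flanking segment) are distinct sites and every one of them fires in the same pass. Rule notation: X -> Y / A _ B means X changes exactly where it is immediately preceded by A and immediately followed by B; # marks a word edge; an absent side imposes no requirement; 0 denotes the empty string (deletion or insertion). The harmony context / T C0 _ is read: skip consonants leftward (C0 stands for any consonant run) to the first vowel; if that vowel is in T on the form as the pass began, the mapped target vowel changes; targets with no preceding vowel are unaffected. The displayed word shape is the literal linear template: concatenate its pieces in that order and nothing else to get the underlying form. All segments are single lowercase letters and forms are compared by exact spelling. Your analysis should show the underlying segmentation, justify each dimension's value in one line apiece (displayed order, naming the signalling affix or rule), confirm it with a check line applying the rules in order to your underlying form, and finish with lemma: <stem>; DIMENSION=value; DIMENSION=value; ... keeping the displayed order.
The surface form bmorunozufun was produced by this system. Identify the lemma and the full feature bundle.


underlying: bmo-runo-zif-un
GRD=ib - signalled by the affix bmo-
CASE=em - signalled by the affix -zif
TOR=pa - signalled by the affix -un
check: bmorunozifun -> bmorunozufun
lemma: runo; GRD=ib; CASE=em; TOR=pa


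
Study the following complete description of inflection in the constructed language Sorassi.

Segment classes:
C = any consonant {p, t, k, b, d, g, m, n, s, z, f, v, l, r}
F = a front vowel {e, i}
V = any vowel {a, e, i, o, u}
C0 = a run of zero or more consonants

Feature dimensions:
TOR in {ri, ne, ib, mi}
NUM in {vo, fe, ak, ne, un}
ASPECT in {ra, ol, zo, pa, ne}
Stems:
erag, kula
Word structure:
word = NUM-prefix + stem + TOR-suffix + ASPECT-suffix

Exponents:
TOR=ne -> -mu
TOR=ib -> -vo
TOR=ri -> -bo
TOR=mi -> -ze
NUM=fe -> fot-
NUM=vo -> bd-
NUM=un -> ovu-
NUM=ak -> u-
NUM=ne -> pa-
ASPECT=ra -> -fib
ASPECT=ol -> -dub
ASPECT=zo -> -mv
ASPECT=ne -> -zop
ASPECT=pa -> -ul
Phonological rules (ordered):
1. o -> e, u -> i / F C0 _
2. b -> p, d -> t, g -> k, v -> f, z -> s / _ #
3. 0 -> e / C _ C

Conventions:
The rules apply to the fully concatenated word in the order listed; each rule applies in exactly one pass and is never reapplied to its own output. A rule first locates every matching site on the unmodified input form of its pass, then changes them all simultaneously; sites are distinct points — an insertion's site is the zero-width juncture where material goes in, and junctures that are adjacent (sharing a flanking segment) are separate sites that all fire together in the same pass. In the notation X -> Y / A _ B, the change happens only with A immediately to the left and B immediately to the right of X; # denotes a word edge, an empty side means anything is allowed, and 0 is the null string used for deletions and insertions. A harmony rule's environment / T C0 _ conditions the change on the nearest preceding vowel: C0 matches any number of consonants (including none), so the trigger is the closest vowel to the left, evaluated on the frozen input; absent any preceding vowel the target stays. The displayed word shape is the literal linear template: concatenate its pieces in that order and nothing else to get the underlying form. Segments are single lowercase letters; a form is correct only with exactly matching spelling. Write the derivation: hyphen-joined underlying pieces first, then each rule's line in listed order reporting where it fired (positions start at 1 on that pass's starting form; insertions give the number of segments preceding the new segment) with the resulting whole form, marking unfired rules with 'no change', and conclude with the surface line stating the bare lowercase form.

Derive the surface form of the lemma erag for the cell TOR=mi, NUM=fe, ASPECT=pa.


underlying: fot-erag-ze-ul
1. o -> e, u -> i / F C0 _: fires at position(s) 10: foteragzeil
2. b -> p, d -> t, g -> k, v -> f, z -> s / _ #: no change
3. 0 -> e / C _ C: inserts after position(s) 7: foteragezeil
surface: foteragezeil


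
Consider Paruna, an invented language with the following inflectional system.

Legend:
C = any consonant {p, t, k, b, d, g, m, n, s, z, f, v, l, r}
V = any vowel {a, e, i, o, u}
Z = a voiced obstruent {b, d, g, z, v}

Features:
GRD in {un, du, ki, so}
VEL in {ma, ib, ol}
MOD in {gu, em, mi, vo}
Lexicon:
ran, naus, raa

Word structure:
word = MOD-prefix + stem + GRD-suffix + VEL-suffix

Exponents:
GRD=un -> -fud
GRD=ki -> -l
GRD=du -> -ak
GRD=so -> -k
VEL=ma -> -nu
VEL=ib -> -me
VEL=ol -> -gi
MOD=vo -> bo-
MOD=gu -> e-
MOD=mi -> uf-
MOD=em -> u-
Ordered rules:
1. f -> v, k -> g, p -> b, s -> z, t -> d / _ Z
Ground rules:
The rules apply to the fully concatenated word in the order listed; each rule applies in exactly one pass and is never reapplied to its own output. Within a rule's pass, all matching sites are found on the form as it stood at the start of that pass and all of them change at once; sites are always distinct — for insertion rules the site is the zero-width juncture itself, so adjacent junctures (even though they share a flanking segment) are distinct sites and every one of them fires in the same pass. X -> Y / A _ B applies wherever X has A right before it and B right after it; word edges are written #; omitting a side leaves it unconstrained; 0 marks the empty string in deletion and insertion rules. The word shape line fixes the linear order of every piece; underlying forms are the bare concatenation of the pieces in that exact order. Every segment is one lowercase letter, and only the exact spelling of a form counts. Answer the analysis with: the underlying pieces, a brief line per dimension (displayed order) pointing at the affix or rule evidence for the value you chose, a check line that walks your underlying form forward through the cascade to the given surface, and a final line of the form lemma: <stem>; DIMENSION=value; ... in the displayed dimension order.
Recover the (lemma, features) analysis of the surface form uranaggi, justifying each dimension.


underlying: u-ran-ak-gi
GRD=du - signalled by the affix -ak
VEL=ol - signalled by the affix -gi
MOD=em - signalled by the affix u-
check: uranakgi -> uranaggi
lemma: ran; GRD=du; VEL=ol; MOD=em


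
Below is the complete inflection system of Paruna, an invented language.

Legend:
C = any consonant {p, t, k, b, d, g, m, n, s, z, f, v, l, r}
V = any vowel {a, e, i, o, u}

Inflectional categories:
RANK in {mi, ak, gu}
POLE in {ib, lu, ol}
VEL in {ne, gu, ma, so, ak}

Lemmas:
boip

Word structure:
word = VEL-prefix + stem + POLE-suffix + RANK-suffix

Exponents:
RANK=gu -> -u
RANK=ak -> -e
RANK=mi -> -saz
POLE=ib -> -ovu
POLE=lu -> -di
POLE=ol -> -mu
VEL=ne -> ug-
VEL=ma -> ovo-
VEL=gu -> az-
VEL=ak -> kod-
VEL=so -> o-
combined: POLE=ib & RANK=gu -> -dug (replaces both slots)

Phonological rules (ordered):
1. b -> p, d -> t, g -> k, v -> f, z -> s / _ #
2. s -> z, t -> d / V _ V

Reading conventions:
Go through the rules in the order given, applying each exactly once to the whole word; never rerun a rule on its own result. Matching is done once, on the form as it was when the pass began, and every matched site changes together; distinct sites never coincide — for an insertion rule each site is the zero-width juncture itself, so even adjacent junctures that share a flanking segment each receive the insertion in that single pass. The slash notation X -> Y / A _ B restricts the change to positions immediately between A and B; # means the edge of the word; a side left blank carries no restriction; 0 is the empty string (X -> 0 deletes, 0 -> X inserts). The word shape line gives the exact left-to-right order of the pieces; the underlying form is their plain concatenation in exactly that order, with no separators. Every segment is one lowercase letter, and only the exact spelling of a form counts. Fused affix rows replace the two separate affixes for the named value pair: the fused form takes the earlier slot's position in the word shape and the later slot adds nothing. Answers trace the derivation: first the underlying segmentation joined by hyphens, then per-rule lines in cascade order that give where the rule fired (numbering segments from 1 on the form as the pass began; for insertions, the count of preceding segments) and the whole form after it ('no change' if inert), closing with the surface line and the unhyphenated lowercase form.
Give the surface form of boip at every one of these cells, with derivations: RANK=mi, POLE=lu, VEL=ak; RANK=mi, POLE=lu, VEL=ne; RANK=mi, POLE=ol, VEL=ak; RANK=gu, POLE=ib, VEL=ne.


cell RANK=mi, POLE=lu, VEL=ak:
underlying: kod-boip-di-saz
1. b -> p, d -> t, g -> k, v -> f, z -> s / _ #: fires at position(s) 12: kodboipdisas
2. s -> z, t -> d / V _ V: fires at position(s) 10: kodboipdizas
surface: kodboipdizas

cell RANK=mi, POLE=lu, VEL=ne:
underlying: ug-boip-di-saz
1. b -> p, d -> t, g -> k, v -> f, z -> s / _ #: fires at position(s) 11: ugboipdisas
2. s -> z, t -> d / V _ V: fires at position(s) 9: ugboipdizas
surface: ugboipdizas

cell RANK=mi, POLE=ol, VEL=ak:
underlying: kod-boip-mu-saz
1. b -> p, d -> t, g -> k, v -> f, z -> s / _ #: fires at position(s) 12: kodboipmusas
2. s -> z, t -> d / V _ V: fires at position(s) 10: kodboipmuzas
surface: kodboipmuzas

cell RANK=gu, POLE=ib, VEL=ne:
underlying: ug-boip-dug
1. b -> p, d -> t, g -> k, v -> f, z -> s / _ #: fires at position(s) 9: ugboipduk
2. s -> z, t -> d / V _ V: no change
surface: ugboipduk


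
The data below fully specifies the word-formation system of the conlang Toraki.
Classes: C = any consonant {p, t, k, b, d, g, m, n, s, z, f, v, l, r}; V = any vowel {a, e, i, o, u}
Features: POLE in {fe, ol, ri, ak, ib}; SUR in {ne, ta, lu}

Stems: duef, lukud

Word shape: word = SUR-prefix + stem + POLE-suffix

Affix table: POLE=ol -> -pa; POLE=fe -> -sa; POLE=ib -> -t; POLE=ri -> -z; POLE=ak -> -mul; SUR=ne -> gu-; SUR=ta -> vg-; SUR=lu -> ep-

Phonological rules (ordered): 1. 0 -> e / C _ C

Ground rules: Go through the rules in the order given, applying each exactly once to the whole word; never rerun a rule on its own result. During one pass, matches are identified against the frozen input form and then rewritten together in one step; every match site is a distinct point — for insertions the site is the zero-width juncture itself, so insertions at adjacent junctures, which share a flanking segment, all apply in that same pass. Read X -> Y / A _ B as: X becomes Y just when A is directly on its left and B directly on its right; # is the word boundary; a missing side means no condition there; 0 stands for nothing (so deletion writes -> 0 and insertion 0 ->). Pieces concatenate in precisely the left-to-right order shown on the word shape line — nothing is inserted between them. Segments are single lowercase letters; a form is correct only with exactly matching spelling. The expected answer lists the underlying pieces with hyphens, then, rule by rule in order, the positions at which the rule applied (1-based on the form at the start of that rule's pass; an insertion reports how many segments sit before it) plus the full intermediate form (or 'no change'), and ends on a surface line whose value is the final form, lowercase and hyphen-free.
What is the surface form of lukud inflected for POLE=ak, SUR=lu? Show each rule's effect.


underlying: ep-lukud-mul
1. 0 -> e / C _ C: inserts after position(s) 2, 7: epelukudemul
surface: epelukudemul


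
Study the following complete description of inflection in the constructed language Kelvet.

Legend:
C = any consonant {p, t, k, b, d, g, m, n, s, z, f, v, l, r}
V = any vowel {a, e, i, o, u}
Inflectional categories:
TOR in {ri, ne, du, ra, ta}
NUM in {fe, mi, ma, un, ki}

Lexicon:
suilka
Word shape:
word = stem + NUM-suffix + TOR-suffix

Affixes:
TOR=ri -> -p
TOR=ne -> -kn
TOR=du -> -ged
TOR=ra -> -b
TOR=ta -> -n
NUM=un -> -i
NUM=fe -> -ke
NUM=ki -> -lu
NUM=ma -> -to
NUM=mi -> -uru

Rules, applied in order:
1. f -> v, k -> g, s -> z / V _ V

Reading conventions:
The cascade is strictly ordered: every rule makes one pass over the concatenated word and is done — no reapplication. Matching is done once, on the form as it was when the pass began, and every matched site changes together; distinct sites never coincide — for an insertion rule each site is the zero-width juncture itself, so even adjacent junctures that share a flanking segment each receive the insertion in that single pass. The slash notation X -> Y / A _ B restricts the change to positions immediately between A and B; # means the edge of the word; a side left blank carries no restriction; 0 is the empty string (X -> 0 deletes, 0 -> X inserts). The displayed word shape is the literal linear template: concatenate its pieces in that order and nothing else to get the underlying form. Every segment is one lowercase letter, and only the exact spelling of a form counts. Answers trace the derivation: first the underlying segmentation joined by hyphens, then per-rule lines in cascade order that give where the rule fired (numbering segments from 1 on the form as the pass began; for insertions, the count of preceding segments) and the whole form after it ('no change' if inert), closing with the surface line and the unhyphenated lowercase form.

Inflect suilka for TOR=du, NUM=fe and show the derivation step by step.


underlying: suilka-ke-ged
1. f -> v, k -> g, s -> z / V _ V: fires at position(s) 7: suilkageged
surface: suilkageged


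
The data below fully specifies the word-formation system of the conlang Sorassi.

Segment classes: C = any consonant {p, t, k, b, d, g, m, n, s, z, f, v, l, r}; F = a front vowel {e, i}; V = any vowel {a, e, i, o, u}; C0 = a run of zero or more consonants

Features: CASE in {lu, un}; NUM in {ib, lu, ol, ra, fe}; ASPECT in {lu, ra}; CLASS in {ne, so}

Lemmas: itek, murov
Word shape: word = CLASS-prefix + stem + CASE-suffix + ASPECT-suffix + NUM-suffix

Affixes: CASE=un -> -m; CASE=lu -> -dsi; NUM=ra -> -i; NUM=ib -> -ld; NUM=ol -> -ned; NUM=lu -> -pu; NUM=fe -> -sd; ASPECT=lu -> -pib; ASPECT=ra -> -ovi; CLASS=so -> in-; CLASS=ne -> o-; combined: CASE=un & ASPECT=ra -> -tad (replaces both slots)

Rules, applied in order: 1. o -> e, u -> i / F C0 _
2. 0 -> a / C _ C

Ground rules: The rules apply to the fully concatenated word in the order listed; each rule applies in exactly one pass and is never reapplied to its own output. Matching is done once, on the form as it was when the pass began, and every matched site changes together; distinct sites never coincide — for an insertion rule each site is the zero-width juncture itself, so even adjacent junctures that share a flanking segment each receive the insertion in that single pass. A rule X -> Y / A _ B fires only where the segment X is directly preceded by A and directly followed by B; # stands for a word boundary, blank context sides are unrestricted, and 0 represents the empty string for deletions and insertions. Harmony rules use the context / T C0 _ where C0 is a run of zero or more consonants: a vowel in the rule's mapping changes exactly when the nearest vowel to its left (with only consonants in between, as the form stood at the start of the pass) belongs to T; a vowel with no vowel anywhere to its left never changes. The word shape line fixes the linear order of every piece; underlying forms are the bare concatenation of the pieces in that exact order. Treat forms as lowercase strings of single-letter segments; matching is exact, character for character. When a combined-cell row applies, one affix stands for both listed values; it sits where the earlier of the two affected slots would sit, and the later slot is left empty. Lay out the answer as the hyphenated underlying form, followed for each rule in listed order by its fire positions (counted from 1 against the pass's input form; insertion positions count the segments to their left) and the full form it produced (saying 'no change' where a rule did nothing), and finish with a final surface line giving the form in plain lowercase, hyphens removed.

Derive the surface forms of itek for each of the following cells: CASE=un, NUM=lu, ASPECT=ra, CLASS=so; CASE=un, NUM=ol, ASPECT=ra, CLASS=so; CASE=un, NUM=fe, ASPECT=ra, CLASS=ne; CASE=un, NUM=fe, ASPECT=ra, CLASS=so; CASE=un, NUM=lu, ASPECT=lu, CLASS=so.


cell CASE=un, NUM=lu, ASPECT=ra, CLASS=so:
underlying: in-itek-tad-pu
1. o -> e, u -> i / F C0 _: no change
2. 0 -> a / C _ C: inserts after position(s) 6, 9: initekatadapu
surface: initekatadapu

cell CASE=un, NUM=ol, ASPECT=ra, CLASS=so:
underlying: in-itek-tad-ned
1. o -> e, u -> i / F C0 _: no change
2. 0 -> a / C _ C: inserts after position(s) 6, 9: initekatadaned
surface: initekatadaned

cell CASE=un, NUM=fe, ASPECT=ra, CLASS=ne:
underlying: o-itek-tad-sd
1. o -> e, u -> i / F C0 _: no change
2. 0 -> a / C _ C: inserts after position(s) 5, 8, 9: oitekatadasad
surface: oitekatadasad

cell CASE=un, NUM=fe, ASPECT=ra, CLASS=so:
underlying: in-itek-tad-sd
1. o -> e, u -> i / F C0 _: no change
2. 0 -> a / C _ C: inserts after position(s) 6, 9, 10: initekatadasad
surface: initekatadasad

cell CASE=un, NUM=lu, ASPECT=lu, CLASS=so:
underlying: in-itek-m-pib-pu
1. o -> e, u -> i / F C0 _: fires at position(s) 12: initekmpibpi
2. 0 -> a / C _ C: inserts after position(s) 6, 7, 10: initekamapibapi
surface: initekamapibapi


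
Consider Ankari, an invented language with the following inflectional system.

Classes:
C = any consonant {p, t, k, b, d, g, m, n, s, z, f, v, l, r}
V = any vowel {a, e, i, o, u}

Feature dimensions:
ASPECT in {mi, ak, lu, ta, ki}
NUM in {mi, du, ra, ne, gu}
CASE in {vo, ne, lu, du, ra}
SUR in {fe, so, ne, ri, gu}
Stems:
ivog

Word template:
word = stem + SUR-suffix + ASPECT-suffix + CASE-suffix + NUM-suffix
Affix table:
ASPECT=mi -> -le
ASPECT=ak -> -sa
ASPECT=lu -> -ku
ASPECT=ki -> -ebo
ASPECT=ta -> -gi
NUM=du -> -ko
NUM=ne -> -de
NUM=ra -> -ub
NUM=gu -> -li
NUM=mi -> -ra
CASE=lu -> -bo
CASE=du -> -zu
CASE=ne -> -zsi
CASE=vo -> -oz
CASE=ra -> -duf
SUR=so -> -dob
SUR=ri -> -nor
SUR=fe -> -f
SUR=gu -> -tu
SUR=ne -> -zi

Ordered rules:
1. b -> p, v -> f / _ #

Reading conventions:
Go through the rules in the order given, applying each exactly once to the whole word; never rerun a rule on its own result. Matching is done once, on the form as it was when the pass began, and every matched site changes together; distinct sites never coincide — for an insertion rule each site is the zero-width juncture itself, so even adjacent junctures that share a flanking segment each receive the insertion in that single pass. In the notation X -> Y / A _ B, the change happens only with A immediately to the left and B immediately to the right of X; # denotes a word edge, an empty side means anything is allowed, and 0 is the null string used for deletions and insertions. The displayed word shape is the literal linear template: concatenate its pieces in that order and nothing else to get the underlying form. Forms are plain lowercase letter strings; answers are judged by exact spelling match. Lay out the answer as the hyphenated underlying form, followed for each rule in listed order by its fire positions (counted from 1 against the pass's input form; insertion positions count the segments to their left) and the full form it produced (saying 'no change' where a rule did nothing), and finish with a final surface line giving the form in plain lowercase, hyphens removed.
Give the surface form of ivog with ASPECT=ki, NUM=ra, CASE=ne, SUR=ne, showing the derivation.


underlying: ivog-zi-ebo-zsi-ub
1. b -> p, v -> f / _ #: fires at position(s) 14: ivogziebozsiup
surface: ivogziebozsiup


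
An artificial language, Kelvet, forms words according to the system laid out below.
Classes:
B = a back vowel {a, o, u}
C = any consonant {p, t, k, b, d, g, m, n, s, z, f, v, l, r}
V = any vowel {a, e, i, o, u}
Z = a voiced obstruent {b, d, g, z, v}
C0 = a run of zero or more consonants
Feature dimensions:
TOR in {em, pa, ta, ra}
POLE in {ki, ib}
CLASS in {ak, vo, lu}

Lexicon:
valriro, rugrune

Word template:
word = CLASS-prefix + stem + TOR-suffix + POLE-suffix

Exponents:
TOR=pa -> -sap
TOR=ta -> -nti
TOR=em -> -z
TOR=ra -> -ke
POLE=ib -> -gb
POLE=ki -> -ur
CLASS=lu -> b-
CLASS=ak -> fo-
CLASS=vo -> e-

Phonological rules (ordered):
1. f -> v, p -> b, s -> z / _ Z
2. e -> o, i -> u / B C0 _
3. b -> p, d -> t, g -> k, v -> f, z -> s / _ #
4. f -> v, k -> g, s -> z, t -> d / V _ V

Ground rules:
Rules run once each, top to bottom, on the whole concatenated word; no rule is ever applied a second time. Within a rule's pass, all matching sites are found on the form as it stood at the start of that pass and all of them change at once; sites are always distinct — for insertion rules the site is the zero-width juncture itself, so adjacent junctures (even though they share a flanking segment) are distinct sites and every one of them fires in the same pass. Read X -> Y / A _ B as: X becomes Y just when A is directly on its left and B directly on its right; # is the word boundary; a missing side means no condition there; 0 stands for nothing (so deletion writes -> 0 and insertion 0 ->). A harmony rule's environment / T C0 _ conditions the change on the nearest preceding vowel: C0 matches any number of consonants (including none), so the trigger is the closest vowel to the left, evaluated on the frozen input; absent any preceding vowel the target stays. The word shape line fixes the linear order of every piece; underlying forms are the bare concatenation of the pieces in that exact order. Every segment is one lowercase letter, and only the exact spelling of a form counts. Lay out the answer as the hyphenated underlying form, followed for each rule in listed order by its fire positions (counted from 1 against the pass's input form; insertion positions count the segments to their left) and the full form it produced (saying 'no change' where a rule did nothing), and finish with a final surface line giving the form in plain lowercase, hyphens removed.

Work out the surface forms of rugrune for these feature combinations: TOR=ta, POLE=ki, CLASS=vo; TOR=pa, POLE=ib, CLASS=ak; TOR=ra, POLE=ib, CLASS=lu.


cell TOR=ta, POLE=ki, CLASS=vo:
underlying: e-rugrune-nti-ur
1. f -> v, p -> b, s -> z / _ Z: no change
2. e -> o, i -> u / B C0 _: fires at position(s) 8: erugrunontiur
3. b -> p, d -> t, g -> k, v -> f, z -> s / _ #: no change
4. f -> v, k -> g, s -> z, t -> d / V _ V: no change
surface: erugrunontiur

cell TOR=pa, POLE=ib, CLASS=ak:
underlying: fo-rugrune-sap-gb
1. f -> v, p -> b, s -> z / _ Z: fires at position(s) 12: forugrunesabgb
2. e -> o, i -> u / B C0 _: fires at position(s) 9: forugrunosabgb
3. b -> p, d -> t, g -> k, v -> f, z -> s / _ #: fires at position(s) 14: forugrunosabgp
4. f -> v, k -> g, s -> z, t -> d / V _ V: fires at position(s) 10: forugrunozabgp
surface: forugrunozabgp

cell TOR=ra, POLE=ib, CLASS=lu:
underlying: b-rugrune-ke-gb
1. f -> v, p -> b, s -> z / _ Z: no change
2. e -> o, i -> u / B C0 _: fires at position(s) 8: brugrunokegb
3. b -> p, d -> t, g -> k, v -> f, z -> s / _ #: fires at position(s) 12: brugrunokegp
4. f -> v, k -> g, s -> z, t -> d / V _ V: fires at position(s) 9: brugrunogegp
surface: brugrunogegp


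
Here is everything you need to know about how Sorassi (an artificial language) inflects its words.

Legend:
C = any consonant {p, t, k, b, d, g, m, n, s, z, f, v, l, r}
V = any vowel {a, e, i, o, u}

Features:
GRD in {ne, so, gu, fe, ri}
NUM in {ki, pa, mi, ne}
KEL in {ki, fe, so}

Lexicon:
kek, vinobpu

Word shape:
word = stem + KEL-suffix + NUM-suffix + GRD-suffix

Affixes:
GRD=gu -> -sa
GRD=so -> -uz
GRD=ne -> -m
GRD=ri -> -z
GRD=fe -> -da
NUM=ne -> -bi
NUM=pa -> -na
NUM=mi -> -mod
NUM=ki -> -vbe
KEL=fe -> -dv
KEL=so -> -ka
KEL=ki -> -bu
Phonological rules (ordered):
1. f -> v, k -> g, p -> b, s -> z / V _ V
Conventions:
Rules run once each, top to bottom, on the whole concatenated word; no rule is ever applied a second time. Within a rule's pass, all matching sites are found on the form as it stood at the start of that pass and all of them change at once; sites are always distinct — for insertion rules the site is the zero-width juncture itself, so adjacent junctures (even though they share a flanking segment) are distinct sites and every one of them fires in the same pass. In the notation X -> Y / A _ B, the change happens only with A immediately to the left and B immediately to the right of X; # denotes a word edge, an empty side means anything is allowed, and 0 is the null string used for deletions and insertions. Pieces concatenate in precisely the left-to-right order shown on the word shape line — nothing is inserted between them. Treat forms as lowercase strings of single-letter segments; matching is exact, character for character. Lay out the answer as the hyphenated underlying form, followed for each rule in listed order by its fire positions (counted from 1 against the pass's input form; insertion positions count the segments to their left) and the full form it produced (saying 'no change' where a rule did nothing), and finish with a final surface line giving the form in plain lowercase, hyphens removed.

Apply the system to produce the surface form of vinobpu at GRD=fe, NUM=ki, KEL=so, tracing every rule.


underlying: vinobpu-ka-vbe-da
1. f -> v, k -> g, p -> b, s -> z / V _ V: fires at position(s) 8: vinobpugavbeda
surface: vinobpugavbeda


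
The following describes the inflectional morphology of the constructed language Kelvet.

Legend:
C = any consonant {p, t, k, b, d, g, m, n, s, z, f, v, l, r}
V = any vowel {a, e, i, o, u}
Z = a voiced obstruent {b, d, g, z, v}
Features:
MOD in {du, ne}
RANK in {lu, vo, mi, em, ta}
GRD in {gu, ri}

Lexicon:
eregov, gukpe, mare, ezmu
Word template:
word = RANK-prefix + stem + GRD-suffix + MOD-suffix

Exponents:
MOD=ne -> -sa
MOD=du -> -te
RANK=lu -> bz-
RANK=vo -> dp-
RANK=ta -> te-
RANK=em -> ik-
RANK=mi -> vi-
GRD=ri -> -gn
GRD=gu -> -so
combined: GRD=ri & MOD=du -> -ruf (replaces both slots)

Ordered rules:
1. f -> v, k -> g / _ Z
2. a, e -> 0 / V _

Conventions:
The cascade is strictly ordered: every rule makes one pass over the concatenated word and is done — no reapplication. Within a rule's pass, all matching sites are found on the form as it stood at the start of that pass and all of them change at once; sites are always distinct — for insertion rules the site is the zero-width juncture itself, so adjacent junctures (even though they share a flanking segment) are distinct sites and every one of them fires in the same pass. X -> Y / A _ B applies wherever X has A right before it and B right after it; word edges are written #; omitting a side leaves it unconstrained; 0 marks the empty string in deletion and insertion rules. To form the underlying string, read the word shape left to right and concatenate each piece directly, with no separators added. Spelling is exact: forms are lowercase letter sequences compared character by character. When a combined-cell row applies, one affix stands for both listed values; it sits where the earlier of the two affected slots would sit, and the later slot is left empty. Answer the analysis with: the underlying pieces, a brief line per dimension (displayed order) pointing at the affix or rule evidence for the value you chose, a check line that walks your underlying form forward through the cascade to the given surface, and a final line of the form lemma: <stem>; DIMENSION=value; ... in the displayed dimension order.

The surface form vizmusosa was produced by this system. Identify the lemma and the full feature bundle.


underlying: vi-ezmu-so-sa
MOD=ne - signalled by the affix -sa
RANK=mi - signalled by the affix vi-
GRD=gu - signalled by the affix -so
check: viezmusosa -> viezmusosa -> vizmusosa
lemma: ezmu; MOD=ne; RANK=mi; GRD=gu
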